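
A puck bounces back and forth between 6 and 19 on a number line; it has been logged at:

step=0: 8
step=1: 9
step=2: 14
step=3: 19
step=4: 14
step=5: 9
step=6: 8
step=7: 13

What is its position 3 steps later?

The value reflects between 6 and 19, moving 5 per step.
  step 8: 13 → 18
  step 9: 18 → 15
  step 10: 15 → 10

10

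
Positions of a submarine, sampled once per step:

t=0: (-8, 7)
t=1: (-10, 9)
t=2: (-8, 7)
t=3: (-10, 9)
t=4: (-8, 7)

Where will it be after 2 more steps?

(-8, 7)

Consecutive displacements (-2, +2), (+2, -2), (-2, +2), (+2, -2) scale by a factor of -1 each step.
step 5: (-8, 7) + (-2, +2) → (-10, 9)
step 6: (-10, 9) + (+2, -2) → (-8, 7)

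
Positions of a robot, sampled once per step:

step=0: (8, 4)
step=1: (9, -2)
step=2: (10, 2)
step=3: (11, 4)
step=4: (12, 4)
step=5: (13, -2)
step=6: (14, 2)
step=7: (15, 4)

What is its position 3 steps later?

First: linear, +1 per step → 18 at step 10.
Second: cycles through 4, -2, 2, 4 every 4 steps. Step 10 lands at position 2 of the cycle → 2.

(18, 2)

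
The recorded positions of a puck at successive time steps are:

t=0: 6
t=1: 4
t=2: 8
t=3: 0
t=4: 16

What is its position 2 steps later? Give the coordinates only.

The jumps are -2, +4, -8, +16 — a geometric progression with ratio -2.
step 5: 16 − 32 → -16
step 6: -16 + 64 → 48

48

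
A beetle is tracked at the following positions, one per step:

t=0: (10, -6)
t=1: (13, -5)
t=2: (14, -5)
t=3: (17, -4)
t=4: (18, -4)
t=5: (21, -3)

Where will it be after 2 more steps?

Differencing gives (+3, +1), (+1, +0), (+3, +1), (+1, +0), (+3, +1). This is the pattern (+3, +1), (+1, +0) repeated.
step 6: apply (+1, +0) → (22, -3)
step 7: apply (+3, +1) → (25, -2)

(25, -2)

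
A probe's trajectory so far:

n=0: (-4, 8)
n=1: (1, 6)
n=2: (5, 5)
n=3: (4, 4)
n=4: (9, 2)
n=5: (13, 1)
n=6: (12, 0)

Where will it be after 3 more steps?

Differencing gives (+5, -2), (+4, -1), (-1, -1), (+5, -2), (+4, -1), (-1, -1). This is the pattern (+5, -2), (+4, -1), (-1, -1) repeated.
step 7: apply (+5, -2) → (17, -2)
step 8: apply (+4, -1) → (21, -3)
step 9: apply (-1, -1) → (20, -4)

(20, -4)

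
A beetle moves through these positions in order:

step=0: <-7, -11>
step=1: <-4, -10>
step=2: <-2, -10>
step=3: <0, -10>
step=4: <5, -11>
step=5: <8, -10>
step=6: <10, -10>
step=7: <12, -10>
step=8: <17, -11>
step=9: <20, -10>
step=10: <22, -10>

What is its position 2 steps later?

Step-to-step displacements: <+3, +1>, <+2, +0>, <+2, +0>, <+5, -1>, <+3, +1>, <+2, +0>, <+2, +0>, <+5, -1>, <+3, +1>, <+2, +0> — a repeating cycle of length 4.
step 11: apply <+2, +0> → <24, -10>
step 12: apply <+5, -1> → <29, -11>

<29, -11>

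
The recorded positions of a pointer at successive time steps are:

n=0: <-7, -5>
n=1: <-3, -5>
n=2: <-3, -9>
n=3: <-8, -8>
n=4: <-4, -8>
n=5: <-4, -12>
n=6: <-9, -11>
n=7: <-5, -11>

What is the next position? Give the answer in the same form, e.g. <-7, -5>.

Step-to-step displacements: <+4, +0>, <+0, -4>, <-5, +1>, <+4, +0>, <+0, -4>, <-5, +1>, <+4, +0> — a repeating cycle of length 3.
step 8: apply <+0, -4> → <-5, -15>

<-5, -15>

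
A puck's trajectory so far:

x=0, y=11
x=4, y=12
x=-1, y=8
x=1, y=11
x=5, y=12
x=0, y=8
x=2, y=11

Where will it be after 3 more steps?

Step-to-step displacements: (+4,+1), (-5,-4), (+2,+3), (+4,+1), (-5,-4), (+2,+3) — a repeating cycle of length 3.
step 7: apply (+4,+1) → x=6, y=12
step 8: apply (-5,-4) → x=1, y=8
step 9: apply (+2,+3) → x=3, y=11

x=3, y=11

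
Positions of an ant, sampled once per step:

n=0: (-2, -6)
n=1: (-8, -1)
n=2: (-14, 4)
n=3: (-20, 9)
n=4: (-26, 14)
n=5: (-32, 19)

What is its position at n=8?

Constant displacement of (-6, +5) per step.
step 6: (-32, 19) + (-6, +5) → (-38, 24)
step 7: (-38, 24) + (-6, +5) → (-44, 29)
step 8: (-44, 29) + (-6, +5) → (-50, 34)

(-50, 34)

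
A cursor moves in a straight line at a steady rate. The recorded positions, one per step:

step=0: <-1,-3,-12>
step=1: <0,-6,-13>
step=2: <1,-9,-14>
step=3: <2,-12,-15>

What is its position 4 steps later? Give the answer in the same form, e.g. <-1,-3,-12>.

The position changes by <+1,-3,-1> every step.
step 4: <2,-12,-15> + <+1,-3,-1> → <3,-15,-16>
step 5: <3,-15,-16> + <+1,-3,-1> → <4,-18,-17>
step 6: <4,-18,-17> + <+1,-3,-1> → <5,-21,-18>
step 7: <5,-21,-18> + <+1,-3,-1> → <6,-24,-19>

<6,-24,-19>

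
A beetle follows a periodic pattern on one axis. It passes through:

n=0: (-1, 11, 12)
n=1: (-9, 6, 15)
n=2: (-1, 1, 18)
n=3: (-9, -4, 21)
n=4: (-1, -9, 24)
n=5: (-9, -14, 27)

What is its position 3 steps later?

(-1, -29, 36)

The first coordinate repeats the cycle [-1, -9] with period 2; step 8 mod 2 = 0, giving -1.
The second coordinate changes by -5 each step, so at step 8 it is 11 + 8·(-5) = -29.
The third coordinate changes by +3 each step, so at step 8 it is 12 + 8·(3) = 36.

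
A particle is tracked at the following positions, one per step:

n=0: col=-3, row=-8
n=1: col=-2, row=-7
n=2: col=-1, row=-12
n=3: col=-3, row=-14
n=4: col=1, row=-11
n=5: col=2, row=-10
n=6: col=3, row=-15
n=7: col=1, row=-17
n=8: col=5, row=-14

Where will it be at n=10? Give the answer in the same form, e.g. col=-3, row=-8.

Differencing gives (+1, +1), (+1, -5), (-2, -2), (+4, +3), (+1, +1), (+1, -5), (-2, -2), (+4, +3). This is the pattern (+1, +1), (+1, -5), (-2, -2), (+4, +3) repeated.
step 9: apply (+1, +1) → col=6, row=-13
step 10: apply (+1, -5) → col=7, row=-18

col=7, row=-18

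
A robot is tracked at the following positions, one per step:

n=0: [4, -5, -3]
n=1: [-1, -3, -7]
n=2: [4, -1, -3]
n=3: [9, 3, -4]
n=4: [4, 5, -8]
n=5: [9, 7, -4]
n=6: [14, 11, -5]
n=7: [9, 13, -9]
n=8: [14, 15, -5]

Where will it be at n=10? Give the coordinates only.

The moves between consecutive positions are [-5, +2, -4], [+5, +2, +4], [+5, +4, -1], [-5, +2, -4], [+5, +2, +4], [+5, +4, -1], [-5, +2, -4], [+5, +2, +4]; they repeat the 3-cycle [[-5, +2, -4], [+5, +2, +4], [+5, +4, -1]].
step 9: apply [+5, +4, -1] → [19, 19, -6]
step 10: apply [-5, +2, -4] → [14, 21, -10]

[14, 21, -10]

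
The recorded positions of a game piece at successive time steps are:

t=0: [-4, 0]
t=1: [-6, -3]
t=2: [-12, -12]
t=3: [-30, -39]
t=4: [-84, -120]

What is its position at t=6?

[-732, -1092]

Consecutive displacements [-2, -3], [-6, -9], [-18, -27], [-54, -81] scale by a factor of 3 each step.
step 5: [-84, -120] + [-162, -243] → [-246, -363]
step 6: [-246, -363] + [-486, -729] → [-732, -1092]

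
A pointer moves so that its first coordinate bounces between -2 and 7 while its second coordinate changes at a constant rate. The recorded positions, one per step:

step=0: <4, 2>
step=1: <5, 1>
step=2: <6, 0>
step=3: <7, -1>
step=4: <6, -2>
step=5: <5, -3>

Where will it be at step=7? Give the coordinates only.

<3, -5>

The first coordinate reflects between -2 and 7, moving 1 per step.
  step 6: 5 → 4
  step 7: 4 → 3
The second coordinate changes by -1 each step: at step 7 it is -5.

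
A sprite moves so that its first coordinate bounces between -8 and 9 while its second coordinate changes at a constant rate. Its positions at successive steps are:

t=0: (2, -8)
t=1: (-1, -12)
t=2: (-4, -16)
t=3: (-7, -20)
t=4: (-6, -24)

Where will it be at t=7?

The first coordinate travels 3 per step and bounces off the walls at -8 and 9.
  step 5: -6 → -3
  step 6: -3 → 0
  step 7: 0 → 3
The second coordinate changes by -4 each step: at step 7 it is -36.

(3, -36)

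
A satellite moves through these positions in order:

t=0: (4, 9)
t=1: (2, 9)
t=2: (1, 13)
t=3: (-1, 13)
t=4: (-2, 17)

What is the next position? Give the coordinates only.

(-4, 17)

The moves between consecutive positions are (-2, +0), (-1, +4), (-2, +0), (-1, +4); they repeat the 2-cycle [(-2, +0), (-1, +4)].
step 5: apply (-2, +0) → (-4, 17)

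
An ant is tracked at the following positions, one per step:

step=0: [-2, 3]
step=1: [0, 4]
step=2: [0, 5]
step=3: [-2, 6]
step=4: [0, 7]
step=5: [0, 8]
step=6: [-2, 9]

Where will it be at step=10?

[0, 13]

First: cycles through -2, 0, 0 every 3 steps. Step 10 lands at position 1 of the cycle → 0.
Second: linear, +1 per step → 13 at step 10.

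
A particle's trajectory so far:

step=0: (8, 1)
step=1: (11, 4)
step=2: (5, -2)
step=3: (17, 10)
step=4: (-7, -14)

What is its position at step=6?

(-55, -62)

Consecutive displacements (+3, +3), (-6, -6), (+12, +12), (-24, -24) scale by a factor of -2 each step.
step 5: (-7, -14) + (+48, +48) → (41, 34)
step 6: (41, 34) + (-96, -96) → (-55, -62)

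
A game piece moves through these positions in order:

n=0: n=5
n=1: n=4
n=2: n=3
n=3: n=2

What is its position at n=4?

Constant displacement of -1 per step.
step 4: 2 − 1 → n=1

n=1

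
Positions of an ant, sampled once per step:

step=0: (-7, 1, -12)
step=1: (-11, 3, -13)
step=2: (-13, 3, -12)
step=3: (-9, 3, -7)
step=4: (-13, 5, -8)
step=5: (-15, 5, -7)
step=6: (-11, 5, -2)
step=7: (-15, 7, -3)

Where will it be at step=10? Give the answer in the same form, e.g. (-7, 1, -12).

The moves between consecutive positions are (-4, +2, -1), (-2, +0, +1), (+4, +0, +5), (-4, +2, -1), (-2, +0, +1), (+4, +0, +5), (-4, +2, -1); they repeat the 3-cycle [(-4, +2, -1), (-2, +0, +1), (+4, +0, +5)].
step 8: apply (-2, +0, +1) → (-17, 7, -2)
step 9: apply (+4, +0, +5) → (-13, 7, 3)
step 10: apply (-4, +2, -1) → (-17, 9, 2)

(-17, 9, 2)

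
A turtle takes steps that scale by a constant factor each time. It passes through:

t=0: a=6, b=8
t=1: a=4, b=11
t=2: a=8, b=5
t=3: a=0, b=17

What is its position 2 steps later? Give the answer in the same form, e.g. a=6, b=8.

Consecutive displacements (-2,+3), (+4,-6), (-8,+12) scale by a factor of -2 each step.
step 4: a=0, b=17 + (+16,-24) → a=16, b=-7
step 5: a=16, b=-7 + (-32,+48) → a=-16, b=41

a=-16, b=41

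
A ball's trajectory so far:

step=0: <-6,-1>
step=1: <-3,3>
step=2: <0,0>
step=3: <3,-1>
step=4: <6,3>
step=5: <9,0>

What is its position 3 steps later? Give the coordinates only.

<18,0>

First: linear, +3 per step → 18 at step 8.
Second: cycles through -1, 3, 0 every 3 steps. Step 8 lands at position 2 of the cycle → 0.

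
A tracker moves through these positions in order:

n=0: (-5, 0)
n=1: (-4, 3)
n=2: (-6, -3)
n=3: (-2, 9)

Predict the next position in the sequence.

(-10, -15)

The jumps are (+1, +3), (-2, -6), (+4, +12) — a geometric progression with ratio -2.
step 4: (-2, 9) + (-8, -24) → (-10, -15)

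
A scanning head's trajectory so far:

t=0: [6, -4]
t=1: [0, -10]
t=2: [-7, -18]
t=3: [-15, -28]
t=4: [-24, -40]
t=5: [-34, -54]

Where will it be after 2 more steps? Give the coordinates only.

Successive displacements: [-6, -6], [-7, -8], [-8, -10], [-9, -12], [-10, -14] — each changes by [-1, -2].
step 6: [-34, -54] + [-11, -16] → [-45, -70]
step 7: [-45, -70] + [-12, -18] → [-57, -88]

[-57, -88]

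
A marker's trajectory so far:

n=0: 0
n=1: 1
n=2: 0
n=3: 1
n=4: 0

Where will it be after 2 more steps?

0

Consecutive displacements +1, -1, +1, -1 scale by a factor of -1 each step.
step 5: 0 + 1 → 1
step 6: 1 − 1 → 0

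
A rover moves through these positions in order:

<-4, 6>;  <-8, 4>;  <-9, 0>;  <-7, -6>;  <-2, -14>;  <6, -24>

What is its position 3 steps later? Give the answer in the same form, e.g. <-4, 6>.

Successive displacements: <-4, -2>, <-1, -4>, <+2, -6>, <+5, -8>, <+8, -10> — each changes by <+3, -2>.
step 6: <6, -24> + <+11, -12> → <17, -36>
step 7: <17, -36> + <+14, -14> → <31, -50>
step 8: <31, -50> + <+17, -16> → <48, -66>

<48, -66>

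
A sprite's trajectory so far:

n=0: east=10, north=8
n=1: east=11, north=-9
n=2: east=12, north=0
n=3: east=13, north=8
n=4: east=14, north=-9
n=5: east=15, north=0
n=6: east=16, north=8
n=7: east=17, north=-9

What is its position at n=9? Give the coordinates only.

east=19, north=8

East: linear, +1 per step → 19 at step 9.
North: cycles through 8, -9, 0 every 3 steps. Step 9 lands at position 0 of the cycle → 8.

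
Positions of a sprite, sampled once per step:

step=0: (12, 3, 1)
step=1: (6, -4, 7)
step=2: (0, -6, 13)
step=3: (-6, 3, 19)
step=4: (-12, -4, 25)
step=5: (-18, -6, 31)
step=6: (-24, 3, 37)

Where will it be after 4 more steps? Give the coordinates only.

(-48, -4, 61)

The first coordinate changes by -6 each step, so at step 10 it is 12 + 10·(-6) = -48.
The second coordinate repeats the cycle [3, -4, -6] with period 3; step 10 mod 3 = 1, giving -4.
The third coordinate changes by +6 each step, so at step 10 it is 1 + 10·(6) = 61.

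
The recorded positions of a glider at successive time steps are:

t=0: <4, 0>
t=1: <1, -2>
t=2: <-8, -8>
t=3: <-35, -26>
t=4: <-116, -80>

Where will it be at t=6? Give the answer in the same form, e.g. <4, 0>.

<-1088, -728>

Consecutive displacements <-3, -2>, <-9, -6>, <-27, -18>, <-81, -54> scale by a factor of 3 each step.
step 5: <-116, -80> + <-243, -162> → <-359, -242>
step 6: <-359, -242> + <-729, -486> → <-1088, -728>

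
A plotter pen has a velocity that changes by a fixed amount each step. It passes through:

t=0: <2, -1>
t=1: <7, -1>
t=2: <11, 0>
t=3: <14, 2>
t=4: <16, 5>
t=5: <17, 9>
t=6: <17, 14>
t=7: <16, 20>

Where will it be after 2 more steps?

First differences are <+5, +0>, <+4, +1>, <+3, +2>, <+2, +3>, <+1, +4>, <+0, +5>, <-1, +6>; their common second difference is <-1, +1> (constant acceleration).
step 8: <16, 20> + <-2, +7> → <14, 27>
step 9: <14, 27> + <-3, +8> → <11, 35>

<11, 35>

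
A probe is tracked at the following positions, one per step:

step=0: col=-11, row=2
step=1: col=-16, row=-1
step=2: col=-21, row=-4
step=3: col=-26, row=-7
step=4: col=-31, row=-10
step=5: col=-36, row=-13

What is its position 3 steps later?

Constant displacement of (-5, -3) per step.
step 6: col=-36, row=-13 + (-5, -3) → col=-41, row=-16
step 7: col=-41, row=-16 + (-5, -3) → col=-46, row=-19
step 8: col=-46, row=-19 + (-5, -3) → col=-51, row=-22

col=-51, row=-22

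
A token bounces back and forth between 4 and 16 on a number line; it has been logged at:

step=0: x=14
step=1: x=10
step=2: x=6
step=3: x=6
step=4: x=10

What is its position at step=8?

x=6

The value travels 4 per step and bounces off the walls at 4 and 16.
  step 5: 10 → 14
  step 6: 14 → 14
  step 7: 14 → 10
  step 8: 10 → 6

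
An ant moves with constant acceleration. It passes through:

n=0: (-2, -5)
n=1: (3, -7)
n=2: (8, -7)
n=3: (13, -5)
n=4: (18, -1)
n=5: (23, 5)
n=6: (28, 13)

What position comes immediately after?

(33, 23)

First differences are (+5, -2), (+5, +0), (+5, +2), (+5, +4), (+5, +6), (+5, +8); their common second difference is (+0, +2) (constant acceleration).
step 7: (28, 13) + (+5, +10) → (33, 23)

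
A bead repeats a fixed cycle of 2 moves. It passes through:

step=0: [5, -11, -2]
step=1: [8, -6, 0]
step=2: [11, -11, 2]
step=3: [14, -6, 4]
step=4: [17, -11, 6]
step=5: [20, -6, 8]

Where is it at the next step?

The moves between consecutive positions are [+3, +5, +2], [+3, -5, +2], [+3, +5, +2], [+3, -5, +2], [+3, +5, +2]; they repeat the 2-cycle [[+3, +5, +2], [+3, -5, +2]].
step 6: apply [+3, -5, +2] → [23, -11, 10]

[23, -11, 10]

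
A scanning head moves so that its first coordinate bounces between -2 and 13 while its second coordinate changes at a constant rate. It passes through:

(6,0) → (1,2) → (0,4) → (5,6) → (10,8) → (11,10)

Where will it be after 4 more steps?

(5,18)

The first coordinate reflects between -2 and 13, moving 5 per step.
  step 6: 11 → 6
  step 7: 6 → 1
  step 8: 1 → 0
  step 9: 0 → 5
The second coordinate changes by +2 each step: at step 9 it is 18.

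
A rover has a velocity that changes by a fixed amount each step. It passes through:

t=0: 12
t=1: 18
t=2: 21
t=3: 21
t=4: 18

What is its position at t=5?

12

Successive displacements: +6, +3, +0, -3 — each changes by -3.
step 5: 18 − 6 → 12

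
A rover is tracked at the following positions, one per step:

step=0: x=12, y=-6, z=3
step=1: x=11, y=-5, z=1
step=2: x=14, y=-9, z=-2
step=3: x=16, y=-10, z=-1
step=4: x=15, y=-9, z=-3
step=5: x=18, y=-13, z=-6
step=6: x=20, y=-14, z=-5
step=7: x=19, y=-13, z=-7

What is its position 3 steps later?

The moves between consecutive positions are (-1, +1, -2), (+3, -4, -3), (+2, -1, +1), (-1, +1, -2), (+3, -4, -3), (+2, -1, +1), (-1, +1, -2); they repeat the 3-cycle [(-1, +1, -2), (+3, -4, -3), (+2, -1, +1)].
step 8: apply (+3, -4, -3) → x=22, y=-17, z=-10
step 9: apply (+2, -1, +1) → x=24, y=-18, z=-9
step 10: apply (-1, +1, -2) → x=23, y=-17, z=-11

x=23, y=-17, z=-11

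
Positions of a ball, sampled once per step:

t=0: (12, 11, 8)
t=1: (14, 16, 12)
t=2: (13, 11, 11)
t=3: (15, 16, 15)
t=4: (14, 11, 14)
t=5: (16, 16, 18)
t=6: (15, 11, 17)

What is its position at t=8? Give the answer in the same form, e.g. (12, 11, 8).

(16, 11, 20)

Differencing gives (+2, +5, +4), (-1, -5, -1), (+2, +5, +4), (-1, -5, -1), (+2, +5, +4), (-1, -5, -1). This is the pattern (+2, +5, +4), (-1, -5, -1) repeated.
step 7: apply (+2, +5, +4) → (17, 16, 21)
step 8: apply (-1, -5, -1) → (16, 11, 20)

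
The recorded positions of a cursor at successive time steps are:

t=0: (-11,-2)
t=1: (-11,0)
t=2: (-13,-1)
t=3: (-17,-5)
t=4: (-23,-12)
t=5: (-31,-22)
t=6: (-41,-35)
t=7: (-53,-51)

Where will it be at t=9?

(-83,-92)

Successive displacements: (+0,+2), (-2,-1), (-4,-4), (-6,-7), (-8,-10), (-10,-13), (-12,-16) — each changes by (-2,-3).
step 8: (-53,-51) + (-14,-19) → (-67,-70)
step 9: (-67,-70) + (-16,-22) → (-83,-92)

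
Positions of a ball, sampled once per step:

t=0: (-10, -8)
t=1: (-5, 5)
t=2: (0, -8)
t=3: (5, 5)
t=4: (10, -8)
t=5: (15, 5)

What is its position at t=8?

(30, -8)

The first coordinate changes by +5 each step, so at step 8 it is -10 + 8·(5) = 30.
The second coordinate repeats the cycle [-8, 5] with period 2; step 8 mod 2 = 0, giving -8.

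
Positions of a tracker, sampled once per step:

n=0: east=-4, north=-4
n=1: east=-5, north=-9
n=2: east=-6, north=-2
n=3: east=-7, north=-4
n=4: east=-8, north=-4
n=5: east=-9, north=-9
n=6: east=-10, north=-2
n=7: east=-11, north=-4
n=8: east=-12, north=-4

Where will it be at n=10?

east=-14, north=-2

East: linear, -1 per step → -14 at step 10.
North: cycles through -4, -9, -2, -4 every 4 steps. Step 10 lands at position 2 of the cycle → -2.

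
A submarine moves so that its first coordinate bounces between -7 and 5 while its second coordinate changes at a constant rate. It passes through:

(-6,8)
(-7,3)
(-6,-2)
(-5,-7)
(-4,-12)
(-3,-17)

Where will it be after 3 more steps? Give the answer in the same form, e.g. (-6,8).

(0,-32)

The first coordinate travels 1 per step and bounces off the walls at -7 and 5.
  step 6: -3 → -2
  step 7: -2 → -1
  step 8: -1 → 0
The second coordinate changes by -5 each step: at step 8 it is -32.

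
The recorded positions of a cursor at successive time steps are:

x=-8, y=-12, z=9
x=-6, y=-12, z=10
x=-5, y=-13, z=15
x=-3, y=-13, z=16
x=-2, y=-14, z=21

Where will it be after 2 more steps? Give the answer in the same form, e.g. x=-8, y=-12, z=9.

x=1, y=-15, z=27

The moves between consecutive positions are (+2,+0,+1), (+1,-1,+5), (+2,+0,+1), (+1,-1,+5); they repeat the 2-cycle [(+2,+0,+1), (+1,-1,+5)].
step 5: apply (+2,+0,+1) → x=0, y=-14, z=22
step 6: apply (+1,-1,+5) → x=1, y=-15, z=27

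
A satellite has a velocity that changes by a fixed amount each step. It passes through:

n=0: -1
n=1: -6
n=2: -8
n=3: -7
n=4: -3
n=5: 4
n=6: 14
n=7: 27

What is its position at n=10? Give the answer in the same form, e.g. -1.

Successive displacements: -5, -2, +1, +4, +7, +10, +13 — each changes by +3.
step 8: 27 + 16 → 43
step 9: 43 + 19 → 62
step 10: 62 + 22 → 84

84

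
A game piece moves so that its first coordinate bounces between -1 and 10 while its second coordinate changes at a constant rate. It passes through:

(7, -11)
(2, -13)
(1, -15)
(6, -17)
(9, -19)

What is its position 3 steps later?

(4, -25)

The first coordinate reflects between -1 and 10, moving 5 per step.
  step 5: 9 → 4
  step 6: 4 → -1
  step 7: -1 → 4
The second coordinate changes by -2 each step: at step 7 it is -25.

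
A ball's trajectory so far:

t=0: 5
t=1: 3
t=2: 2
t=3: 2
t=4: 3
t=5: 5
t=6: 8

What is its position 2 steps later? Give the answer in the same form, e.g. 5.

First differences are -2, -1, +0, +1, +2, +3; their common second difference is +1 (constant acceleration).
step 7: 8 + 4 → 12
step 8: 12 + 5 → 17

17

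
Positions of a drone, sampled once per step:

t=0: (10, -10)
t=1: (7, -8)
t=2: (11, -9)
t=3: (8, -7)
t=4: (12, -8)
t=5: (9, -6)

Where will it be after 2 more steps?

Step-to-step displacements: (-3, +2), (+4, -1), (-3, +2), (+4, -1), (-3, +2) — a repeating cycle of length 2.
step 6: apply (+4, -1) → (13, -7)
step 7: apply (-3, +2) → (10, -5)

(10, -5)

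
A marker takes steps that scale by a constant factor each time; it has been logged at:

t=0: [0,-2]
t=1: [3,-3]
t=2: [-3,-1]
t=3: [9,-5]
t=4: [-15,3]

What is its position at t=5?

Consecutive displacements [+3,-1], [-6,+2], [+12,-4], [-24,+8] scale by a factor of -2 each step.
step 5: [-15,3] + [+48,-16] → [33,-13]

[33,-13]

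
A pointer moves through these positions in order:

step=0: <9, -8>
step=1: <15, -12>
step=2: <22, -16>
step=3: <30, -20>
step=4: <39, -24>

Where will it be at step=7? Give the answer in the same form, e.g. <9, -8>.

Successive displacements: <+6, -4>, <+7, -4>, <+8, -4>, <+9, -4> — each changes by <+1, +0>.
step 5: <39, -24> + <+10, -4> → <49, -28>
step 6: <49, -28> + <+11, -4> → <60, -32>
step 7: <60, -32> + <+12, -4> → <72, -36>

<72, -36>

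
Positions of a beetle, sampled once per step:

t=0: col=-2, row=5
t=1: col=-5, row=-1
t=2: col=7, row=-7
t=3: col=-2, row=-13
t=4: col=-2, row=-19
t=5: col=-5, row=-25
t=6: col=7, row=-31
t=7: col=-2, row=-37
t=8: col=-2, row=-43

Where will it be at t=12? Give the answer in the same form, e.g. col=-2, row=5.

col=-2, row=-67

The col coordinate repeats the cycle [-2, -5, 7, -2] with period 4; step 12 mod 4 = 0, giving -2.
The row coordinate changes by -6 each step, so at step 12 it is 5 + 12·(-6) = -67.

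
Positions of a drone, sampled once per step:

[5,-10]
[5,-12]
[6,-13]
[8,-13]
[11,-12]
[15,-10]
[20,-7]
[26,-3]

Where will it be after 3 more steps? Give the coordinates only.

[50,15]

First differences are [+0,-2], [+1,-1], [+2,+0], [+3,+1], [+4,+2], [+5,+3], [+6,+4]; their common second difference is [+1,+1] (constant acceleration).
step 8: [26,-3] + [+7,+5] → [33,2]
step 9: [33,2] + [+8,+6] → [41,8]
step 10: [41,8] + [+9,+7] → [50,15]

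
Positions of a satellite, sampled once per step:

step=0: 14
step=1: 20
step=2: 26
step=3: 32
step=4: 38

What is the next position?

The position changes by +6 every step.
step 5: 38 + 6 → 44

44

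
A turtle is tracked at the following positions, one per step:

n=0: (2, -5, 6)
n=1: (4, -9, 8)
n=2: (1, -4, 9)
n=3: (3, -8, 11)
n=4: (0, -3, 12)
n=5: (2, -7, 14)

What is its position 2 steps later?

Differencing gives (+2, -4, +2), (-3, +5, +1), (+2, -4, +2), (-3, +5, +1), (+2, -4, +2). This is the pattern (+2, -4, +2), (-3, +5, +1) repeated.
step 6: apply (-3, +5, +1) → (-1, -2, 15)
step 7: apply (+2, -4, +2) → (1, -6, 17)

(1, -6, 17)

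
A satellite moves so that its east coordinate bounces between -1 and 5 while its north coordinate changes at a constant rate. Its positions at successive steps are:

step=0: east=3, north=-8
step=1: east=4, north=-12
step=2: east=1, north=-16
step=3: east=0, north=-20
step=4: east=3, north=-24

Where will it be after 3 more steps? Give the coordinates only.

east=0, north=-36

The east coordinate reflects between -1 and 5, moving 3 per step.
  step 5: 3 → 4
  step 6: 4 → 1
  step 7: 1 → 0
The north coordinate changes by -4 each step: at step 7 it is -36.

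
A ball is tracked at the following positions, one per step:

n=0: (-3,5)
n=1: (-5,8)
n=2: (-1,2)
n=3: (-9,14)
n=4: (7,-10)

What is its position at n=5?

The jumps are (-2,+3), (+4,-6), (-8,+12), (+16,-24) — a geometric progression with ratio -2.
step 5: (7,-10) + (-32,+48) → (-25,38)

(-25,38)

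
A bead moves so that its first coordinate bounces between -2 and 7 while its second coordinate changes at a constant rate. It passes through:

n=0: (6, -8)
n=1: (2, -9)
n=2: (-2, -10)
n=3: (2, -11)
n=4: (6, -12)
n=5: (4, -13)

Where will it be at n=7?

The first coordinate travels 4 per step and bounces off the walls at -2 and 7.
  step 6: 4 → 0
  step 7: 0 → 0
The second coordinate changes by -1 each step: at step 7 it is -15.

(0, -15)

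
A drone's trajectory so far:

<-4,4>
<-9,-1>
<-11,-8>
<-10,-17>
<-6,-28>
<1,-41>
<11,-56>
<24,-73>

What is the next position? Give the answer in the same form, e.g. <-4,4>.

<40,-92>

Taking differences between consecutive positions: <-5,-5>, <-2,-7>, <+1,-9>, <+4,-11>, <+7,-13>, <+10,-15>, <+13,-17>. These grow by <+3,-2> each step.
step 8: <24,-73> + <+16,-19> → <40,-92>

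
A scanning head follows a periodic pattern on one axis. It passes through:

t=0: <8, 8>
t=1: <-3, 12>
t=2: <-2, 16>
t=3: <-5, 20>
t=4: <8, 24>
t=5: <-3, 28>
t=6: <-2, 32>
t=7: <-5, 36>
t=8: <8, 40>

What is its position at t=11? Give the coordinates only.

<-5, 52>

The first coordinate repeats the cycle [8, -3, -2, -5] with period 4; step 11 mod 4 = 3, giving -5.
The second coordinate changes by +4 each step, so at step 11 it is 8 + 11·(4) = 52.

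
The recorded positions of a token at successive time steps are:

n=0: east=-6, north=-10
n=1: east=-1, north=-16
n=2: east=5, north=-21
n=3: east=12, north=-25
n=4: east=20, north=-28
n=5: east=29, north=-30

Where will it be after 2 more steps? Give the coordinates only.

east=50, north=-31

First differences are (+5, -6), (+6, -5), (+7, -4), (+8, -3), (+9, -2); their common second difference is (+1, +1) (constant acceleration).
step 6: east=29, north=-30 + (+10, -1) → east=39, north=-31
step 7: east=39, north=-31 + (+11, +0) → east=50, north=-31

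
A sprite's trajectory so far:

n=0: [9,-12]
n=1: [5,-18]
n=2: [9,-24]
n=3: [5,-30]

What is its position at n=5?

First: cycles through 9, 5 every 2 steps. Step 5 lands at position 1 of the cycle → 5.
Second: linear, -6 per step → -42 at step 5.

[5,-42]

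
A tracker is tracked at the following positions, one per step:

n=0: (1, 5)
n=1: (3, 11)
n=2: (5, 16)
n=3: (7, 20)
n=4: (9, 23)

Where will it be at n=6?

Taking differences between consecutive positions: (+2, +6), (+2, +5), (+2, +4), (+2, +3). These grow by (+0, -1) each step.
step 5: (9, 23) + (+2, +2) → (11, 25)
step 6: (11, 25) + (+2, +1) → (13, 26)

(13, 26)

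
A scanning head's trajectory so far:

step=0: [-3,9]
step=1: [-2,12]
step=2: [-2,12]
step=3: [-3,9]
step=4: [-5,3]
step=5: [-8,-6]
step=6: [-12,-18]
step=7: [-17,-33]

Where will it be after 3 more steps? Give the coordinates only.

Successive displacements: [+1,+3], [+0,+0], [-1,-3], [-2,-6], [-3,-9], [-4,-12], [-5,-15] — each changes by [-1,-3].
step 8: [-17,-33] + [-6,-18] → [-23,-51]
step 9: [-23,-51] + [-7,-21] → [-30,-72]
step 10: [-30,-72] + [-8,-24] → [-38,-96]

[-38,-96]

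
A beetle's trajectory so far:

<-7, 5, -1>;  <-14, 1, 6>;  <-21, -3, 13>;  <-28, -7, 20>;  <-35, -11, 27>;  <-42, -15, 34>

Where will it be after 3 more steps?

The position changes by <-7, -4, +7> every step.
step 6: <-42, -15, 34> + <-7, -4, +7> → <-49, -19, 41>
step 7: <-49, -19, 41> + <-7, -4, +7> → <-56, -23, 48>
step 8: <-56, -23, 48> + <-7, -4, +7> → <-63, -27, 55>

<-63, -27, 55>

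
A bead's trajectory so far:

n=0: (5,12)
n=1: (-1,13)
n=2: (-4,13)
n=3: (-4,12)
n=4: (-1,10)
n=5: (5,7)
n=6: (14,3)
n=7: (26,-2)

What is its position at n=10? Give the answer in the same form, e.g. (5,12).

(80,-23)

Successive displacements: (-6,+1), (-3,+0), (+0,-1), (+3,-2), (+6,-3), (+9,-4), (+12,-5) — each changes by (+3,-1).
step 8: (26,-2) + (+15,-6) → (41,-8)
step 9: (41,-8) + (+18,-7) → (59,-15)
step 10: (59,-15) + (+21,-8) → (80,-23)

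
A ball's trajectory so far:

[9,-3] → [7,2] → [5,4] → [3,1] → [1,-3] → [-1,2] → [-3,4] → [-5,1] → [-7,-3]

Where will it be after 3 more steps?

First: linear, -2 per step → -13 at step 11.
Second: cycles through -3, 2, 4, 1 every 4 steps. Step 11 lands at position 3 of the cycle → 1.

[-13,1]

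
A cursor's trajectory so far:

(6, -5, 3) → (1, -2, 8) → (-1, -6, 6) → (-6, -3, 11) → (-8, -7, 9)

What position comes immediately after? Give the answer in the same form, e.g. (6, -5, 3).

(-13, -4, 14)

Step-to-step displacements: (-5, +3, +5), (-2, -4, -2), (-5, +3, +5), (-2, -4, -2) — a repeating cycle of length 2.
step 5: apply (-5, +3, +5) → (-13, -4, 14)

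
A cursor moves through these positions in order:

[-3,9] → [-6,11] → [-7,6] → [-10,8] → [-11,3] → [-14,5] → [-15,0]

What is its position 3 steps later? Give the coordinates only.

[-22,-1]

The moves between consecutive positions are [-3,+2], [-1,-5], [-3,+2], [-1,-5], [-3,+2], [-1,-5]; they repeat the 2-cycle [[-3,+2], [-1,-5]].
step 7: apply [-3,+2] → [-18,2]
step 8: apply [-1,-5] → [-19,-3]
step 9: apply [-3,+2] → [-22,-1]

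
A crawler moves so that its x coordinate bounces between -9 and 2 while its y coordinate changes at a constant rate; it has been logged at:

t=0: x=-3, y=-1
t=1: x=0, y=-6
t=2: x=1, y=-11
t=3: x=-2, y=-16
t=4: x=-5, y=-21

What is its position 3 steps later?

The x coordinate reflects between -9 and 2, moving 3 per step.
  step 5: -5 → -8
  step 6: -8 → -7
  step 7: -7 → -4
The y coordinate changes by -5 each step: at step 7 it is -36.

x=-4, y=-36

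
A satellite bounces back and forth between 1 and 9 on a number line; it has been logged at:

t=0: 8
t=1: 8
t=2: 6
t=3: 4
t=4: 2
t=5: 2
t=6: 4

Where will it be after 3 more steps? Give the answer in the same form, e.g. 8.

The value travels 2 per step and bounces off the walls at 1 and 9.
  step 7: 4 → 6
  step 8: 6 → 8
  step 9: 8 → 8

8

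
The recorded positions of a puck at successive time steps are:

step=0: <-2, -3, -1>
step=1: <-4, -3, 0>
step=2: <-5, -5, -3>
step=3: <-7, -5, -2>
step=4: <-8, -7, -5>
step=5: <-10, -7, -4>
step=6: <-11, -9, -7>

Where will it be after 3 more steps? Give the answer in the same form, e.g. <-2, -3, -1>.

<-16, -11, -8>

The moves between consecutive positions are <-2, +0, +1>, <-1, -2, -3>, <-2, +0, +1>, <-1, -2, -3>, <-2, +0, +1>, <-1, -2, -3>; they repeat the 2-cycle [<-2, +0, +1>, <-1, -2, -3>].
step 7: apply <-2, +0, +1> → <-13, -9, -6>
step 8: apply <-1, -2, -3> → <-14, -11, -9>
step 9: apply <-2, +0, +1> → <-16, -11, -8>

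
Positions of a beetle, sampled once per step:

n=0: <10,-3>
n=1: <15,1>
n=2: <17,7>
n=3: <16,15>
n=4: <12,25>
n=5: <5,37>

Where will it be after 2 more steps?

<-18,67>

Taking differences between consecutive positions: <+5,+4>, <+2,+6>, <-1,+8>, <-4,+10>, <-7,+12>. These grow by <-3,+2> each step.
step 6: <5,37> + <-10,+14> → <-5,51>
step 7: <-5,51> + <-13,+16> → <-18,67>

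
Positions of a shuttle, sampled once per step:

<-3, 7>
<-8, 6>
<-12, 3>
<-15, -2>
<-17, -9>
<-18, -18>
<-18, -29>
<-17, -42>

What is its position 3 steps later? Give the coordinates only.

First differences are <-5, -1>, <-4, -3>, <-3, -5>, <-2, -7>, <-1, -9>, <+0, -11>, <+1, -13>; their common second difference is <+1, -2> (constant acceleration).
step 8: <-17, -42> + <+2, -15> → <-15, -57>
step 9: <-15, -57> + <+3, -17> → <-12, -74>
step 10: <-12, -74> + <+4, -19> → <-8, -93>

<-8, -93>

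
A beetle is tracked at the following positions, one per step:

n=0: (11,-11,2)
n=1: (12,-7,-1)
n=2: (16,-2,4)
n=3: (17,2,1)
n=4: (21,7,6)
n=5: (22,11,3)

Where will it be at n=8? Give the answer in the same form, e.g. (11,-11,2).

(31,25,10)

Step-to-step displacements: (+1,+4,-3), (+4,+5,+5), (+1,+4,-3), (+4,+5,+5), (+1,+4,-3) — a repeating cycle of length 2.
step 6: apply (+4,+5,+5) → (26,16,8)
step 7: apply (+1,+4,-3) → (27,20,5)
step 8: apply (+4,+5,+5) → (31,25,10)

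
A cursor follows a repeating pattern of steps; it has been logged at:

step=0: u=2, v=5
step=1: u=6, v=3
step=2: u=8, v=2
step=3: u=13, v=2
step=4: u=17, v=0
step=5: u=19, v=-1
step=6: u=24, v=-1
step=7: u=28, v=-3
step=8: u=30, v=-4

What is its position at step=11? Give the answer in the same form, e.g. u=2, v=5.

u=41, v=-7

Step-to-step displacements: (+4, -2), (+2, -1), (+5, +0), (+4, -2), (+2, -1), (+5, +0), (+4, -2), (+2, -1) — a repeating cycle of length 3.
step 9: apply (+5, +0) → u=35, v=-4
step 10: apply (+4, -2) → u=39, v=-6
step 11: apply (+2, -1) → u=41, v=-7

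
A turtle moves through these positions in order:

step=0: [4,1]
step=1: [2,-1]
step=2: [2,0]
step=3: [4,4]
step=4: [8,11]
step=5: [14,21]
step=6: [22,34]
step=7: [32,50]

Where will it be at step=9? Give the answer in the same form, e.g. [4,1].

Taking differences between consecutive positions: [-2,-2], [+0,+1], [+2,+4], [+4,+7], [+6,+10], [+8,+13], [+10,+16]. These grow by [+2,+3] each step.
step 8: [32,50] + [+12,+19] → [44,69]
step 9: [44,69] + [+14,+22] → [58,91]

[58,91]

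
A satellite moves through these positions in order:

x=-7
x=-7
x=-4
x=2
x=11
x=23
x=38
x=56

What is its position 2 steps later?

First differences are +0, +3, +6, +9, +12, +15, +18; their common second difference is +3 (constant acceleration).
step 8: 56 + 21 → x=77
step 9: 77 + 24 → x=101

x=101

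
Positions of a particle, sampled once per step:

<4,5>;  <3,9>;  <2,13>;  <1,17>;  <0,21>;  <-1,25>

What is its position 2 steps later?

Constant displacement of <-1,+4> per step.
step 6: <-1,25> + <-1,+4> → <-2,29>
step 7: <-2,29> + <-1,+4> → <-3,33>

<-3,33>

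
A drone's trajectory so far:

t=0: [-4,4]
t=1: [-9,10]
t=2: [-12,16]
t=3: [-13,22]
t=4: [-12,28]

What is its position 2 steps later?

[-4,40]

First differences are [-5,+6], [-3,+6], [-1,+6], [+1,+6]; their common second difference is [+2,+0] (constant acceleration).
step 5: [-12,28] + [+3,+6] → [-9,34]
step 6: [-9,34] + [+5,+6] → [-4,40]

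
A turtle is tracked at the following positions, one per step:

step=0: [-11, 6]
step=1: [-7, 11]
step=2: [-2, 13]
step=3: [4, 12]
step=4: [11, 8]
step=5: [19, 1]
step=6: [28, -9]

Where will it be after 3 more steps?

Taking differences between consecutive positions: [+4, +5], [+5, +2], [+6, -1], [+7, -4], [+8, -7], [+9, -10]. These grow by [+1, -3] each step.
step 7: [28, -9] + [+10, -13] → [38, -22]
step 8: [38, -22] + [+11, -16] → [49, -38]
step 9: [49, -38] + [+12, -19] → [61, -57]

[61, -57]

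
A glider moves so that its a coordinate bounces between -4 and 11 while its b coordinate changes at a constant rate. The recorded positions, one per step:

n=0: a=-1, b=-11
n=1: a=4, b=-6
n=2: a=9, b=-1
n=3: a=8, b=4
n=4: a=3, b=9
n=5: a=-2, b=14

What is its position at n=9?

a=8, b=34

The a coordinate reflects between -4 and 11, moving 5 per step.
  step 6: -2 → -1
  step 7: -1 → 4
  step 8: 4 → 9
  step 9: 9 → 8
The b coordinate changes by +5 each step: at step 9 it is 34.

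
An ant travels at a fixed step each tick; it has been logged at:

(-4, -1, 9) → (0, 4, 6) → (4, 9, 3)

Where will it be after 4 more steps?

(20, 29, -9)

Constant displacement of (+4, +5, -3) per step.
step 3: (4, 9, 3) + (+4, +5, -3) → (8, 14, 0)
step 4: (8, 14, 0) + (+4, +5, -3) → (12, 19, -3)
step 5: (12, 19, -3) + (+4, +5, -3) → (16, 24, -6)
step 6: (16, 24, -6) + (+4, +5, -3) → (20, 29, -9)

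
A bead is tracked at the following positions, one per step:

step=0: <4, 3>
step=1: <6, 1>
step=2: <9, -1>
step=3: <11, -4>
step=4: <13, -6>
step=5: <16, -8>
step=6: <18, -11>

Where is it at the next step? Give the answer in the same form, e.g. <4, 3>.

Step-to-step displacements: <+2, -2>, <+3, -2>, <+2, -3>, <+2, -2>, <+3, -2>, <+2, -3> — a repeating cycle of length 3.
step 7: apply <+2, -2> → <20, -13>

<20, -13>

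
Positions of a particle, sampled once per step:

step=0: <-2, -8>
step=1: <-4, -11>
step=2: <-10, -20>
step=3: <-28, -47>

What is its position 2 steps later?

<-244, -371>

Consecutive displacements <-2, -3>, <-6, -9>, <-18, -27> scale by a factor of 3 each step.
step 4: <-28, -47> + <-54, -81> → <-82, -128>
step 5: <-82, -128> + <-162, -243> → <-244, -371>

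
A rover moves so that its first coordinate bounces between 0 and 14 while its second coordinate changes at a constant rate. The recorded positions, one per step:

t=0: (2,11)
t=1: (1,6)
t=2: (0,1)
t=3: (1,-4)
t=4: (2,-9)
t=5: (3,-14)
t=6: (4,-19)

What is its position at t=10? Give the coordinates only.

(8,-39)

The first coordinate reflects between 0 and 14, moving 1 per step.
  step 7: 4 → 5
  step 8: 5 → 6
  step 9: 6 → 7
  step 10: 7 → 8
The second coordinate changes by -5 each step: at step 10 it is -39.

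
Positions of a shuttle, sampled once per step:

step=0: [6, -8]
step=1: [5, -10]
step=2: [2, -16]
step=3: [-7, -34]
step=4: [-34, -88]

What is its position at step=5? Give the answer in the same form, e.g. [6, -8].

[-115, -250]

The jumps are [-1, -2], [-3, -6], [-9, -18], [-27, -54] — a geometric progression with ratio 3.
step 5: [-34, -88] + [-81, -162] → [-115, -250]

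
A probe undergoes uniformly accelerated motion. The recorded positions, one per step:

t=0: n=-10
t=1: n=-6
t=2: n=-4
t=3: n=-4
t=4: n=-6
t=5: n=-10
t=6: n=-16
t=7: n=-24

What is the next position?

Successive displacements: +4, +2, +0, -2, -4, -6, -8 — each changes by -2.
step 8: -24 − 10 → n=-34

n=-34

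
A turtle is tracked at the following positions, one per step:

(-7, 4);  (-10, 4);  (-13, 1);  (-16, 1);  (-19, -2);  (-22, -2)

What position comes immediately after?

Step-to-step displacements: (-3, +0), (-3, -3), (-3, +0), (-3, -3), (-3, +0) — a repeating cycle of length 2.
step 6: apply (-3, -3) → (-25, -5)

(-25, -5)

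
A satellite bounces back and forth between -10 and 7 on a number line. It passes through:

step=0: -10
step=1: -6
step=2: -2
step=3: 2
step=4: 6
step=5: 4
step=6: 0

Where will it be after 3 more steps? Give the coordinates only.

-8

The value reflects between -10 and 7, moving 4 per step.
  step 7: 0 → -4
  step 8: -4 → -8
  step 9: -8 → -8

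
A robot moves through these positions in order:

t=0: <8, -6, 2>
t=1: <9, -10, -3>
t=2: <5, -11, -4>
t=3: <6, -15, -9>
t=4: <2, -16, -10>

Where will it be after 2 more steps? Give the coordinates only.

Differencing gives <+1, -4, -5>, <-4, -1, -1>, <+1, -4, -5>, <-4, -1, -1>. This is the pattern <+1, -4, -5>, <-4, -1, -1> repeated.
step 5: apply <+1, -4, -5> → <3, -20, -15>
step 6: apply <-4, -1, -1> → <-1, -21, -16>

<-1, -21, -16>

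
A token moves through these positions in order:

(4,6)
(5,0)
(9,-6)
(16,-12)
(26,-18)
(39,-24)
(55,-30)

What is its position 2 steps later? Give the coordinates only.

(96,-42)

Successive displacements: (+1,-6), (+4,-6), (+7,-6), (+10,-6), (+13,-6), (+16,-6) — each changes by (+3,+0).
step 7: (55,-30) + (+19,-6) → (74,-36)
step 8: (74,-36) + (+22,-6) → (96,-42)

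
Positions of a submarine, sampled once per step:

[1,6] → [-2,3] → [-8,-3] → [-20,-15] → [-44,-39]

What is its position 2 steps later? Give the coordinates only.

[-188,-183]

Consecutive displacements [-3,-3], [-6,-6], [-12,-12], [-24,-24] scale by a factor of 2 each step.
step 5: [-44,-39] + [-48,-48] → [-92,-87]
step 6: [-92,-87] + [-96,-96] → [-188,-183]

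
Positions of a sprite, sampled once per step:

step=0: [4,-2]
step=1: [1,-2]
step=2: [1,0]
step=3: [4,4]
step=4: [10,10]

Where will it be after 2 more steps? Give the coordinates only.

[31,28]

Taking differences between consecutive positions: [-3,+0], [+0,+2], [+3,+4], [+6,+6]. These grow by [+3,+2] each step.
step 5: [10,10] + [+9,+8] → [19,18]
step 6: [19,18] + [+12,+10] → [31,28]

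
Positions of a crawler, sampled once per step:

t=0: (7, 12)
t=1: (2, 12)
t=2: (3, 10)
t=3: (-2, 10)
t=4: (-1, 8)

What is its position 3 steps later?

(-10, 6)

The moves between consecutive positions are (-5, +0), (+1, -2), (-5, +0), (+1, -2); they repeat the 2-cycle [(-5, +0), (+1, -2)].
step 5: apply (-5, +0) → (-6, 8)
step 6: apply (+1, -2) → (-5, 6)
step 7: apply (-5, +0) → (-10, 6)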